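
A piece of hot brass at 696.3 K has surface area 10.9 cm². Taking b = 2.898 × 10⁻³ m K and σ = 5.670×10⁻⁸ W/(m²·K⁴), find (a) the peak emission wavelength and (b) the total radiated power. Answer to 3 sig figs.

λ_max ≈ 4.16 μm; P ≈ 14.5 W

(a) λ_max = b/T = 2.898×10⁻³/696.3 = 4.162×10⁻⁶ m = 4.16 μm.
Area A = 10.9 cm² = 1.09×10⁻³ m².
(b) P = σAT⁴ = 5.670×10⁻⁸×1.09×10⁻³×(696.3)⁴ = 14.5 W.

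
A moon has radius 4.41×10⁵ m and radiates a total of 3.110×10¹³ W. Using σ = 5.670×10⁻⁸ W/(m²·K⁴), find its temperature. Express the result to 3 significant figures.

T ≈ 122 K

Surface area A = 4πR² = 4π(4.41×10⁵ m)² = 2.44392×10¹² m².
P = σAT⁴ ⇒ T = (P/(σA))^(1/4) = (3.110×10¹³/(5.670×10⁻⁸×2.44392×10¹²))^(1/4) = 122 K.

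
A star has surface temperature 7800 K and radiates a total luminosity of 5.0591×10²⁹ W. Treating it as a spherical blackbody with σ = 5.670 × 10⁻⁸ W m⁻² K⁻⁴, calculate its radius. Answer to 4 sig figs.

R ≈ 1.385×10¹⁰ m

L = 4πR²σT⁴ ⇒ R = √(L/(4πσT⁴)).
σT⁴ = 2.09875×10⁸ W/m², so R = √(5.0591×10²⁹/(4π×2.09875×10⁸)) = 1.385×10¹⁰ m.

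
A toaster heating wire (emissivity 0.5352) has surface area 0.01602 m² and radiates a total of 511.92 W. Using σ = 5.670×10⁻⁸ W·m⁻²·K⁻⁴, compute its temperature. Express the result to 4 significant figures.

Area A = 0.01602 m².
P = εσAT⁴ ⇒ T = (P/(εσA))^(1/4) = (511.92/(0.5352×5.670×10⁻⁸×0.01602))^(1/4) = 1013 K.

T ≈ 1013 K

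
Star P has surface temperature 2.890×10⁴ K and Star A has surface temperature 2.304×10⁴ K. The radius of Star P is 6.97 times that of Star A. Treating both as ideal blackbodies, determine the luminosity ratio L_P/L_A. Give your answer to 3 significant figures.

L_P/L_A ≈ 120

L ∝ R²T⁴, so L_P/L_A = (R_P/R_A)²(T_P/T_A)⁴ = (6.97)² × (2.890×10⁴/2.304×10⁴)⁴ = 48.5809 × 2.47549 = 120.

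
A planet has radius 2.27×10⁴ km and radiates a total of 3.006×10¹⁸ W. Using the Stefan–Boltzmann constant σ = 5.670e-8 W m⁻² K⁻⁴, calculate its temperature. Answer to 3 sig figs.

Surface area A = 4πR² = 4π(2.27×10⁷ m)² = 6.47533×10¹⁵ m².
P = σAT⁴ ⇒ T = (P/(σA))^(1/4) = (3.006×10¹⁸/(5.670×10⁻⁸×6.47533×10¹⁵))^(1/4) = 301 K.

T ≈ 301 K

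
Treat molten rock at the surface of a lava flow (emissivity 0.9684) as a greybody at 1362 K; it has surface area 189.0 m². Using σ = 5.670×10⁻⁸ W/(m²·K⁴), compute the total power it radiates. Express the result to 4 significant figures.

Area A = 189.0 m².
P = εσAT⁴ = 0.9684 × 5.670×10⁻⁸ × 189.0 × (1362)⁴ = 3.571×10⁷ W.

P ≈ 3.571×10⁷ W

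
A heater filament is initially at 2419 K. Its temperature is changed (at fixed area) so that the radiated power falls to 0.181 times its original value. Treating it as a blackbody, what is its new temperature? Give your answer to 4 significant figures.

P ∝ T⁴, so T₂/T₁ = (P₂/P₁)^(1/4) = (0.181)^(1/4) = 0.652258.
T₂ = 2419 × 0.652258 = 1578 K.

T₂ ≈ 1578 K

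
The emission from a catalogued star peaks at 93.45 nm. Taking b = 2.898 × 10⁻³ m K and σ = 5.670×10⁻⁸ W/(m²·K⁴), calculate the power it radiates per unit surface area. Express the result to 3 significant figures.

Wien's law: T = b/λ_max = 2.898×10⁻³/9.345×10⁻⁸ = 31011.2 K.
Then I = σT⁴ = 5.670×10⁻⁸×(31011.2)⁴ = 5.24×10¹⁰ W/m².

I ≈ 5.24×10¹⁰ W/m²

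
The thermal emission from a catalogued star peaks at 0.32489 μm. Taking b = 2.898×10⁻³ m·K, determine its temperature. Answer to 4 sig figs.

Wien's law gives T = b/λ_max = (2.898×10⁻³ m·K)/(3.2489×10⁻⁷ m) = 8920 K.

T ≈ 8920 K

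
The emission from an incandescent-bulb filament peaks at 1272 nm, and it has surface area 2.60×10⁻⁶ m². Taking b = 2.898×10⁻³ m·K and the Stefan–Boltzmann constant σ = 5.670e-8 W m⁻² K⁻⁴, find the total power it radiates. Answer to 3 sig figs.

P ≈ 3.97 W

Wien's law: T = b/λ_max = 2.898×10⁻³/1.272×10⁻⁶ = 2278.30 K.
Area A = 2.60×10⁻⁶ m².
Then P = σAT⁴ = 5.670×10⁻⁸×2.60×10⁻⁶×(2278.30)⁴ = 3.97 W.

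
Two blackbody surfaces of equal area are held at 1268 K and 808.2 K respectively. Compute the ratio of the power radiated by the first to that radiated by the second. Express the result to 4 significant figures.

With equal areas, P₁/P₂ = (T₁/T₂)⁴ = (1268/808.2)⁴ = 6.059.

P₁/P₂ ≈ 6.059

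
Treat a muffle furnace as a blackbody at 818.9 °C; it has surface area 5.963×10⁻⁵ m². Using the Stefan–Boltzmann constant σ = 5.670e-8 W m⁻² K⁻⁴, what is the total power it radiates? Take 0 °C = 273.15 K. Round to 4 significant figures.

P ≈ 4.809 W

T = 818.9 °C + 273.15 = 1092.05 K.
Area A = 5.963×10⁻⁵ m².
P = σAT⁴ = 5.670×10⁻⁸ × 5.963×10⁻⁵ × (1092.05)⁴ = 4.809 W.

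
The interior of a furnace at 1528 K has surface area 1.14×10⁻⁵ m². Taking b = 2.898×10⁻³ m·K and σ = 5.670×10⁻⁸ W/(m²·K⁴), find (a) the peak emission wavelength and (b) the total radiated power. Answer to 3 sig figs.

(a) λ_max = b/T = 2.898×10⁻³/1528 = 1.897×10⁻⁶ m = 1.90×10³ nm.
Area A = 1.14×10⁻⁵ m².
(b) P = σAT⁴ = 5.670×10⁻⁸×1.14×10⁻⁵×(1528)⁴ = 3.52 W.

λ_max ≈ 1.90×10³ nm; P ≈ 3.52 W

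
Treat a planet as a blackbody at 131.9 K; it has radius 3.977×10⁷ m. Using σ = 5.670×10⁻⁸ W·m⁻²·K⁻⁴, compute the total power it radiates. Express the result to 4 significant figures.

P ≈ 3.411×10¹⁷ W

Surface area A = 4πR² = 4π(3.977×10⁷ m)² = 1.98756×10¹⁶ m².
P = σAT⁴ = 5.670×10⁻⁸ × 1.98756×10¹⁶ × (131.9)⁴ = 3.411×10¹⁷ W.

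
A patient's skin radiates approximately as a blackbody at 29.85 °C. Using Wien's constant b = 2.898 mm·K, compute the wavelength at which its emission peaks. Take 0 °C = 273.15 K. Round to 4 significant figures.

T = 29.85 °C + 273.15 = 303.00 K.
Wien's displacement law: λ_max = b/T = (2.898×10⁻³ m·K)/(303.00 K) = 9.5644×10⁻⁶ m.
That is 9.564 μm, in the infrared range.

λ_max ≈ 9.564 μm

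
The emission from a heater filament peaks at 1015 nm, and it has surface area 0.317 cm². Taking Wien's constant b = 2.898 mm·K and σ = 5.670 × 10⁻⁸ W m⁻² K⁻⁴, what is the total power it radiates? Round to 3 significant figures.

P ≈ 119 W

Wien's law: T = b/λ_max = 2.898×10⁻³/1.015×10⁻⁶ = 2855.17 K.
Area A = 0.317 cm² = 3.17×10⁻⁵ m².
Then P = σAT⁴ = 5.670×10⁻⁸×3.17×10⁻⁵×(2855.17)⁴ = 119 W.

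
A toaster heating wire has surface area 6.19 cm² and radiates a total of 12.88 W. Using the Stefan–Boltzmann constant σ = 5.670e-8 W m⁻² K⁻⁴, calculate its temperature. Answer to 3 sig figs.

T ≈ 778 K

Area A = 6.19 cm² = 6.19×10⁻⁴ m².
P = σAT⁴ ⇒ T = (P/(σA))^(1/4) = (12.88/(5.670×10⁻⁸×6.19×10⁻⁴))^(1/4) = 778 K.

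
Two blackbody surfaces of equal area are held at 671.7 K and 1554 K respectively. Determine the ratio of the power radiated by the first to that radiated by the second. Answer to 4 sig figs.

With equal areas, P₁/P₂ = (T₁/T₂)⁴ = (671.7/1554)⁴ = 0.03491.

P₁/P₂ ≈ 0.03491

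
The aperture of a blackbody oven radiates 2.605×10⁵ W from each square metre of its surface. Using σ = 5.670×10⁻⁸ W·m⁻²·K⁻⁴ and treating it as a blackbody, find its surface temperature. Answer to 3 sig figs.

I = σT⁴, so T = (I/σ)^(1/4) = (2.605×10⁵/(5.670×10⁻⁸))^(1/4) = 1.46×10³ K.

T ≈ 1.46×10³ K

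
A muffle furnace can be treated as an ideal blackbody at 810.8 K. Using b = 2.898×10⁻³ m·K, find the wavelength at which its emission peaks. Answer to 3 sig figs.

Wien's displacement law: λ_max = b/T = (2.898×10⁻³ m·K)/(810.8 K) = 3.574×10⁻⁶ m.
That is 3.57 μm, in the infrared range.

λ_max ≈ 3.57 μm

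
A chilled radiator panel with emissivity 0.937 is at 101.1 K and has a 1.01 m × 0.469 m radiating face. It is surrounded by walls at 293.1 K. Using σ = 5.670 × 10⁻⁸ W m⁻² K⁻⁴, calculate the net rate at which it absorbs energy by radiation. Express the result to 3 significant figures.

Area A = 1.01 × 0.469 = 0.47369 m².
Net radiated power P_net = εσA(T⁴ − T₀⁴) = 0.937×5.670×10⁻⁸×0.47369×(101.1⁴ − 293.1⁴).
T⁴ − T₀⁴ = 1.04473×10⁸ − 7.38012×10⁹ = -7.27565×10⁹ K⁴, so P_net = -183 W — negative, meaning a net gain of 183 W.

Net gain ≈ 183 W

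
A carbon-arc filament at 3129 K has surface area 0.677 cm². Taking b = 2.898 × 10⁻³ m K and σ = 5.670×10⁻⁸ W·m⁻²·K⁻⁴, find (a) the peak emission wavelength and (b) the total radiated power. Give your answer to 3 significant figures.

(a) λ_max = b/T = 2.898×10⁻³/3129 = 9.262×10⁻⁷ m = 0.926 μm.
Area A = 0.677 cm² = 6.77×10⁻⁵ m².
(b) P = σAT⁴ = 5.670×10⁻⁸×6.77×10⁻⁵×(3129)⁴ = 368 W.

λ_max ≈ 0.926 μm; P ≈ 368 W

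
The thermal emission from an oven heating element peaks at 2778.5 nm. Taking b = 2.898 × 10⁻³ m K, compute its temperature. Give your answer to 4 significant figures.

T ≈ 1043 K

Wien's law gives T = b/λ_max = (2.898×10⁻³ m·K)/(2.7785×10⁻⁶ m) = 1043 K.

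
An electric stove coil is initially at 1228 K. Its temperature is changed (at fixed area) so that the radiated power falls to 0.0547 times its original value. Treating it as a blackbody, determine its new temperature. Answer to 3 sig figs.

P ∝ T⁴, so T₂/T₁ = (P₂/P₁)^(1/4) = (0.0547)^(1/4) = 0.483612.
T₂ = 1228 × 0.483612 = 594 K.

T₂ ≈ 594 K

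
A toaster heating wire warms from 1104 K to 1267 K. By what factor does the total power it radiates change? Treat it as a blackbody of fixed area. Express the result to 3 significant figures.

P₂/P₁ ≈ 1.73

P ∝ T⁴, so P₂/P₁ = (T₂/T₁)⁴ = (1267/1104)⁴ = (1.14764)⁴ = 1.73.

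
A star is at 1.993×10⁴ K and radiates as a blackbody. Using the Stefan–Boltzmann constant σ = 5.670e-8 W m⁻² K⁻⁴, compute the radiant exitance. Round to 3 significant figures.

Stefan–Boltzmann: I = σT⁴ = 5.670×10⁻⁸ × (1.993×10⁴)⁴ = 8.95×10⁹ W/m².

I ≈ 8.95×10⁹ W/m²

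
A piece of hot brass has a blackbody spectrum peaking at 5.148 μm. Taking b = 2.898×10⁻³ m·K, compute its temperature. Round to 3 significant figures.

T ≈ 563 K

Wien's law gives T = b/λ_max = (2.898×10⁻³ m·K)/(5.148×10⁻⁶ m) = 563 K.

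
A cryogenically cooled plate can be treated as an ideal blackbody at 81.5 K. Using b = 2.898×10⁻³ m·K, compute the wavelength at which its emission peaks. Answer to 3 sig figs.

λ_max ≈ 35.6 μm

Wien's displacement law: λ_max = b/T = (2.898×10⁻³ m·K)/(81.5 K) = 3.556×10⁻⁵ m.
That is 35.6 μm, in the infrared range.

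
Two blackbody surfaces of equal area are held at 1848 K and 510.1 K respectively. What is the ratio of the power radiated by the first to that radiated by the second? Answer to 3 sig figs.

With equal areas, P₁/P₂ = (T₁/T₂)⁴ = (1848/510.1)⁴ = 172.

P₁/P₂ ≈ 172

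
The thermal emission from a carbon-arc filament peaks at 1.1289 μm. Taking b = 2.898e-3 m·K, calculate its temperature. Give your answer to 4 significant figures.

T ≈ 2567 K

Wien's law gives T = b/λ_max = (2.898×10⁻³ m·K)/(1.1289×10⁻⁶ m) = 2567 K.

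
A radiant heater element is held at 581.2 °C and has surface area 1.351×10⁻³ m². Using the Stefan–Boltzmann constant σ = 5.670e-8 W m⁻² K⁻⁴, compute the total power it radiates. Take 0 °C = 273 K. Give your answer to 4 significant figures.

P ≈ 40.78 W

T = 581.2 °C + 273 = 854.2 K.
Area A = 1.351×10⁻³ m².
P = σAT⁴ = 5.670×10⁻⁸ × 1.351×10⁻³ × (854.2)⁴ = 40.78 W.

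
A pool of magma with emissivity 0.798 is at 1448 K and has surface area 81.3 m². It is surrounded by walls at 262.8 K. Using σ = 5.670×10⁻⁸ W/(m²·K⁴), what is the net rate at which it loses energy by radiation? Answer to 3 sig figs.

Net loss ≈ 1.62×10⁷ W

Area A = 81.3 m².
Net radiated power P_net = εσA(T⁴ − T₀⁴) = 0.798×5.670×10⁻⁸×81.3×(1448⁴ − 262.8⁴).
T⁴ − T₀⁴ = 4.39617×10¹² − 4.76981×10⁹ = 4.39140×10¹² K⁴, so P_net = 1.62×10⁷ W.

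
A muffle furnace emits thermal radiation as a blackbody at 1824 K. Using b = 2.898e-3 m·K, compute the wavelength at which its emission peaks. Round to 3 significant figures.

Wien's displacement law: λ_max = b/T = (2.898×10⁻³ m·K)/(1824 K) = 1.589×10⁻⁶ m.
That is 1.59 μm, in the infrared range.

λ_max ≈ 1.59 μm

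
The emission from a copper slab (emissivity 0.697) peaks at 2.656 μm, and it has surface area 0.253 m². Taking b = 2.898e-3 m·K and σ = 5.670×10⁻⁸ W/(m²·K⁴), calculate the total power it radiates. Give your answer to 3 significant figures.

P ≈ 1.42×10⁴ W

Wien's law: T = b/λ_max = 2.898×10⁻³/2.656×10⁻⁶ = 1091.11 K.
Area A = 0.253 m².
Then P = εσAT⁴ = 0.697×5.670×10⁻⁸×0.253×(1091.11)⁴ = 1.42×10⁴ W.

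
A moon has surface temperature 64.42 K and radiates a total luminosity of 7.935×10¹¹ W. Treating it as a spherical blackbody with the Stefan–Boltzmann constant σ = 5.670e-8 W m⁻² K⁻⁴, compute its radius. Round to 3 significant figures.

R ≈ 2.54×10⁵ m

L = 4πR²σT⁴ ⇒ R = √(L/(4πσT⁴)).
σT⁴ = 0.976486 W/m², so R = √(7.935×10¹¹/(4π×0.976486)) = 2.54×10⁵ m.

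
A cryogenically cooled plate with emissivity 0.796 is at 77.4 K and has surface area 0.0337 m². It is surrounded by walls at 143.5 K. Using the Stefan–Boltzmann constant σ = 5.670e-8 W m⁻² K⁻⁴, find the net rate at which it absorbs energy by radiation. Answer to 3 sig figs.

Net gain ≈ 0.590 W

Area A = 0.0337 m².
Net radiated power P_net = εσA(T⁴ − T₀⁴) = 0.796×5.670×10⁻⁸×0.0337×(77.4⁴ − 143.5⁴).
T⁴ − T₀⁴ = 3.58892×10⁷ − 4.24041×10⁸ = -3.88152×10⁸ K⁴, so P_net = -0.590 W — negative, meaning a net gain of 0.590 W.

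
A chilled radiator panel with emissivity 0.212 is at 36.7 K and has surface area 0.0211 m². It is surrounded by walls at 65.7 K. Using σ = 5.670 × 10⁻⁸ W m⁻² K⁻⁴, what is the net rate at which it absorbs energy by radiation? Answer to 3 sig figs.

Area A = 0.0211 m².
Net radiated power P_net = εσA(T⁴ − T₀⁴) = 0.212×5.670×10⁻⁸×0.0211×(36.7⁴ − 65.7⁴).
T⁴ − T₀⁴ = 1.81411×10⁶ − 1.86321×10⁷ = -1.68180×10⁷ K⁴, so P_net = -4.27×10⁻³ W — negative, meaning a net gain of 4.27×10⁻³ W.

Net gain ≈ 4.27×10⁻³ W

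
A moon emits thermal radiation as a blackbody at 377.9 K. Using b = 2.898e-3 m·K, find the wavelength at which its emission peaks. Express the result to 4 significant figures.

λ_max ≈ 7.669 μm

Wien's displacement law: λ_max = b/T = (2.898×10⁻³ m·K)/(377.9 K) = 7.6687×10⁻⁶ m.
That is 7.669 μm, in the infrared range.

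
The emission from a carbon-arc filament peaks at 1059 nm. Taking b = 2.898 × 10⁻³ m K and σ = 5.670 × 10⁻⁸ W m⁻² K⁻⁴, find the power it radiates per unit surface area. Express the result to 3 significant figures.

I ≈ 3.18×10⁶ W/m²

Wien's law: T = b/λ_max = 2.898×10⁻³/1.059×10⁻⁶ = 2736.54 K.
Then I = σT⁴ = 5.670×10⁻⁸×(2736.54)⁴ = 3.18×10⁶ W/m².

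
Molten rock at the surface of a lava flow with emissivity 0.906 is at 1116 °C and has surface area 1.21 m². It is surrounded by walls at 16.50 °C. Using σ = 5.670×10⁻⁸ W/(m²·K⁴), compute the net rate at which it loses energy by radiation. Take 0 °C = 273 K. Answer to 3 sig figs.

T = 1116 °C + 273 = 1389 K.
Surroundings: T = 16.50 °C + 273 = 289.50 K.
Area A = 1.21 m².
Net radiated power P_net = εσA(T⁴ − T₀⁴) = 0.906×5.670×10⁻⁸×1.21×(1389⁴ − 289.50⁴).
T⁴ − T₀⁴ = 3.72228×10¹² − 7.02416×10⁹ = 3.71526×10¹² K⁴, so P_net = 2.31×10⁵ W.

Net loss ≈ 2.31×10⁵ W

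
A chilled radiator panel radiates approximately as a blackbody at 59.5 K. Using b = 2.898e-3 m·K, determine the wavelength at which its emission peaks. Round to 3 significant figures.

Wien's displacement law: λ_max = b/T = (2.898×10⁻³ m·K)/(59.5 K) = 4.871×10⁻⁵ m.
That is 48.7 μm, in the infrared range.

λ_max ≈ 48.7 μm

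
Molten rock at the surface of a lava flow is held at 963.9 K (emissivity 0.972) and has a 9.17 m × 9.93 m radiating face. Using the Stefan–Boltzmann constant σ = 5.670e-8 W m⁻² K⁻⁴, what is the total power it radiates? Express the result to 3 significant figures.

P ≈ 4.33×10⁶ W

Area A = 9.17 × 9.93 = 91.0581 m².
P = εσAT⁴ = 0.972 × 5.670×10⁻⁸ × 91.0581 × (963.9)⁴ = 4.33×10⁶ W.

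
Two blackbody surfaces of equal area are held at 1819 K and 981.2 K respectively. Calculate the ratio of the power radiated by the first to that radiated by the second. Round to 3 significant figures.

With equal areas, P₁/P₂ = (T₁/T₂)⁴ = (1819/981.2)⁴ = 11.8.

P₁/P₂ ≈ 11.8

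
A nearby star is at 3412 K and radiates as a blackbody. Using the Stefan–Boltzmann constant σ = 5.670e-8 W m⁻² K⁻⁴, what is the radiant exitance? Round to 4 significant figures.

Stefan–Boltzmann: I = σT⁴ = 5.670×10⁻⁸ × (3412)⁴ = 7.685×10⁶ W/m².

I ≈ 7.685×10⁶ W/m²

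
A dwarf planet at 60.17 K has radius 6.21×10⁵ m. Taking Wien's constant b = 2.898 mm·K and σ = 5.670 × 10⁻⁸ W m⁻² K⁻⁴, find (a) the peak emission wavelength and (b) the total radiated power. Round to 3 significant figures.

(a) λ_max = b/T = 2.898×10⁻³/60.17 = 4.816×10⁻⁵ m = 48.2 μm.
Surface area A = 4πR² = 4π(6.21×10⁵ m)² = 4.84611×10¹² m².
(b) P = σAT⁴ = 5.670×10⁻⁸×4.84611×10¹²×(60.17)⁴ = 3.60×10¹² W.

λ_max ≈ 48.2 μm; P ≈ 3.60×10¹² W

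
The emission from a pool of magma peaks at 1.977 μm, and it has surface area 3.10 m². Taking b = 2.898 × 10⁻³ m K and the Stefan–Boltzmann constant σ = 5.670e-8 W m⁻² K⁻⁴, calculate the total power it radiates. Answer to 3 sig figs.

Wien's law: T = b/λ_max = 2.898×10⁻³/1.977×10⁻⁶ = 1465.86 K.
Area A = 3.10 m².
Then P = σAT⁴ = 5.670×10⁻⁸×3.10×(1465.86)⁴ = 8.12×10⁵ W.

P ≈ 8.12×10⁵ W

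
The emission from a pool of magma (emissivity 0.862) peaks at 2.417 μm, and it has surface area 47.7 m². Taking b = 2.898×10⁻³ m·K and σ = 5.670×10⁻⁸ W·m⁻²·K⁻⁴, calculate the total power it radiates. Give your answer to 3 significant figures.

P ≈ 4.82×10⁶ W

Wien's law: T = b/λ_max = 2.898×10⁻³/2.417×10⁻⁶ = 1199.01 K.
Area A = 47.7 m².
Then P = εσAT⁴ = 0.862×5.670×10⁻⁸×47.7×(1199.01)⁴ = 4.82×10⁶ W.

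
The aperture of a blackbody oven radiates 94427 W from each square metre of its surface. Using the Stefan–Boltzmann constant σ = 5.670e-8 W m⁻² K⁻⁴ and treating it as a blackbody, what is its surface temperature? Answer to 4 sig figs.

I = σT⁴, so T = (I/σ)^(1/4) = (94427/(5.670×10⁻⁸))^(1/4) = 1136 K.

T ≈ 1136 K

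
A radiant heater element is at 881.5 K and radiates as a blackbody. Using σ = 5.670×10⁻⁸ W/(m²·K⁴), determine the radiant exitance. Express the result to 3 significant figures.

I ≈ 3.42×10⁴ W/m²

Stefan–Boltzmann: I = σT⁴ = 5.670×10⁻⁸ × (881.5)⁴ = 3.42×10⁴ W/m².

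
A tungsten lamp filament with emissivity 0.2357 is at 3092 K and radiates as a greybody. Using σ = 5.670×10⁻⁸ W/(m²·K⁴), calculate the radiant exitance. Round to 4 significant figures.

Stefan–Boltzmann: I = εσT⁴ = 0.2357 × 5.670×10⁻⁸ × (3092)⁴ = 1.222×10⁶ W/m².

I ≈ 1.222×10⁶ W/m²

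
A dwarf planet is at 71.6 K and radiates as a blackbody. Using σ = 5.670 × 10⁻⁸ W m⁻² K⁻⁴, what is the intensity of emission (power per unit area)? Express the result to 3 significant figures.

I ≈ 1.49 W/m²

Stefan–Boltzmann: I = σT⁴ = 5.670×10⁻⁸ × (71.6)⁴ = 1.49 W/m².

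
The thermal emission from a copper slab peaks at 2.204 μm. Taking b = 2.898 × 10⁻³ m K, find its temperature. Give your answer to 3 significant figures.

T ≈ 1.31×10³ K

Wien's law gives T = b/λ_max = (2.898×10⁻³ m·K)/(2.204×10⁻⁶ m) = 1.31×10³ K.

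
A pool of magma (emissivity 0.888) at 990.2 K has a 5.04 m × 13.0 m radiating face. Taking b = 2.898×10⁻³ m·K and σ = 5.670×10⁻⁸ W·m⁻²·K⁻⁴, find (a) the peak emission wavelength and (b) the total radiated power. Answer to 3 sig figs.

λ_max ≈ 2.93×10³ nm; P ≈ 3.17×10⁶ W

(a) λ_max = b/T = 2.898×10⁻³/990.2 = 2.927×10⁻⁶ m = 2.93×10³ nm.
Area A = 5.04 × 13.0 = 65.52 m².
(b) P = εσAT⁴ = 0.888×5.670×10⁻⁸×65.52×(990.2)⁴ = 3.17×10⁶ W.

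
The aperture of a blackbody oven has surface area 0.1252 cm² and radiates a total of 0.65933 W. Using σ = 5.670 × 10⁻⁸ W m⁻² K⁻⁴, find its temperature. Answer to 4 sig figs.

T ≈ 981.7 K

Area A = 0.1252 cm² = 1.252×10⁻⁵ m².
P = σAT⁴ ⇒ T = (P/(σA))^(1/4) = (0.65933/(5.670×10⁻⁸×1.252×10⁻⁵))^(1/4) = 981.7 K.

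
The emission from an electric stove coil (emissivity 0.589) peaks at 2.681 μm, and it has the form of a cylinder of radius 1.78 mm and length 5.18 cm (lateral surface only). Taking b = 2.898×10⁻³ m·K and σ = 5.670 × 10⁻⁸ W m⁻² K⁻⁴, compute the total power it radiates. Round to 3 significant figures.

P ≈ 26.4 W

Wien's law: T = b/λ_max = 2.898×10⁻³/2.681×10⁻⁶ = 1080.94 K.
Lateral area A = 2πrL = 2π×1.78×10⁻³×0.0518 = 5.79335×10⁻⁴ m².
Then P = εσAT⁴ = 0.589×5.670×10⁻⁸×5.79335×10⁻⁴×(1080.94)⁴ = 26.4 W.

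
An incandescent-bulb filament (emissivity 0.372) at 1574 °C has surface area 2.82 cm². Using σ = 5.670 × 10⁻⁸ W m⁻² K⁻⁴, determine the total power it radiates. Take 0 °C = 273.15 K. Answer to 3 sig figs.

P ≈ 69.2 W

T = 1574 °C + 273.15 = 1847.15 K.
Area A = 2.82 cm² = 2.82×10⁻⁴ m².
P = εσAT⁴ = 0.372 × 5.670×10⁻⁸ × 2.82×10⁻⁴ × (1847.15)⁴ = 69.2 W.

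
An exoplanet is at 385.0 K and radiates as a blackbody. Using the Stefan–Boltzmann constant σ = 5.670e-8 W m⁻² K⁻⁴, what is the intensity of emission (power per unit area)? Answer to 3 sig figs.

Stefan–Boltzmann: I = σT⁴ = 5.670×10⁻⁸ × (385.0)⁴ = 1.25×10³ W/m².

I ≈ 1.25×10³ W/m²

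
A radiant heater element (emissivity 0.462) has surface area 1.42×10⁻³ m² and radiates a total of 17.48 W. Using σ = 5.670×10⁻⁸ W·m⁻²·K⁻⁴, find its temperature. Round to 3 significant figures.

T ≈ 828 K

Area A = 1.42×10⁻³ m².
P = εσAT⁴ ⇒ T = (P/(εσA))^(1/4) = (17.48/(0.462×5.670×10⁻⁸×1.42×10⁻³))^(1/4) = 828 K.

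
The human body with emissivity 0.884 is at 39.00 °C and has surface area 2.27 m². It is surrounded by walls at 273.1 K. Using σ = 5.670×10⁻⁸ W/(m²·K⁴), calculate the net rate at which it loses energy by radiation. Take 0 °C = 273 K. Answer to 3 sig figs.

Net loss ≈ 445 W

T = 39.00 °C + 273 = 312.00 K.
Area A = 2.27 m².
Net radiated power P_net = εσA(T⁴ − T₀⁴) = 0.884×5.670×10⁻⁸×2.27×(312.00⁴ − 273.1⁴).
T⁴ − T₀⁴ = 9.47585×10⁹ − 5.56271×10⁹ = 3.91314×10⁹ K⁴, so P_net = 445 W.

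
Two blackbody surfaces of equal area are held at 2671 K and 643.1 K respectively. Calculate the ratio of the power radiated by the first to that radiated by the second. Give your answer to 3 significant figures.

With equal areas, P₁/P₂ = (T₁/T₂)⁴ = (2671/643.1)⁴ = 298.

P₁/P₂ ≈ 298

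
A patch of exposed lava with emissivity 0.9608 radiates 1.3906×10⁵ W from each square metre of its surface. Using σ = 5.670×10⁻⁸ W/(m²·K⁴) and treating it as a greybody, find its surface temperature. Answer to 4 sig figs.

I = εσT⁴, so T = (I/εσ)^(1/4) = (1.3906×10⁵/(0.9608×5.670×10⁻⁸))^(1/4) = 1264 K.

T ≈ 1264 K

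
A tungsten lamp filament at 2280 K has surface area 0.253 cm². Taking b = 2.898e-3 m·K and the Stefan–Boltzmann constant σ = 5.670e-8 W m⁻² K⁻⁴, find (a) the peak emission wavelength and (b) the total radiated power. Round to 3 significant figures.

(a) λ_max = b/T = 2.898×10⁻³/2280 = 1.271×10⁻⁶ m = 1.27 μm.
Area A = 0.253 cm² = 2.53×10⁻⁵ m².
(b) P = σAT⁴ = 5.670×10⁻⁸×2.53×10⁻⁵×(2280)⁴ = 38.8 W.

λ_max ≈ 1.27 μm; P ≈ 38.8 W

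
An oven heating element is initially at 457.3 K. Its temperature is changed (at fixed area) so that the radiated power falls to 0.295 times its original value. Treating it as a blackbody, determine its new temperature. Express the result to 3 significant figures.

P ∝ T⁴, so T₂/T₁ = (P₂/P₁)^(1/4) = (0.295)^(1/4) = 0.736980.
T₂ = 457.3 × 0.736980 = 337 K.

T₂ ≈ 337 K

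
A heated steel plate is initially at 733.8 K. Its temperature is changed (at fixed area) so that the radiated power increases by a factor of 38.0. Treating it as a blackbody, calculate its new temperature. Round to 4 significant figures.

T₂ ≈ 1822 K

P ∝ T⁴, so T₂/T₁ = (P₂/P₁)^(1/4) = (38.0)^(1/4) = 2.48282.
T₂ = 733.8 × 2.48282 = 1822 K.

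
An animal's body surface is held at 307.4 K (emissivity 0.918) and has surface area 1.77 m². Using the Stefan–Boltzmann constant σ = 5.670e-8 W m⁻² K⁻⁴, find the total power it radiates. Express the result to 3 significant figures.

Area A = 1.77 m².
P = εσAT⁴ = 0.918 × 5.670×10⁻⁸ × 1.77 × (307.4)⁴ = 823 W.

P ≈ 823 W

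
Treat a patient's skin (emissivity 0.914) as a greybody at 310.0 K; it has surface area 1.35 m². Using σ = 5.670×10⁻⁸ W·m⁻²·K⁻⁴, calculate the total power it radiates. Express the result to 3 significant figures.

P ≈ 646 W

Area A = 1.35 m².
P = εσAT⁴ = 0.914 × 5.670×10⁻⁸ × 1.35 × (310.0)⁴ = 646 W.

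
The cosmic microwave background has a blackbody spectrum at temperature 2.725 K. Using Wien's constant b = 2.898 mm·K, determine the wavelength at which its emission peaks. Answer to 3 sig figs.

Wien's displacement law: λ_max = b/T = (2.898×10⁻³ m·K)/(2.725 K) = 1.063×10⁻³ m.
That is 1.06 mm, in the microwave range.

λ_max ≈ 1.06 mm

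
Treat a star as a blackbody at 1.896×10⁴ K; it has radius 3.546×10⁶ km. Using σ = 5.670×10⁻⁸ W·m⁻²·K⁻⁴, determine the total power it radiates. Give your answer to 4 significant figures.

Surface area A = 4πR² = 4π(3.546×10⁹ m)² = 1.58011×10²⁰ m².
P = σAT⁴ = 5.670×10⁻⁸ × 1.58011×10²⁰ × (1.896×10⁴)⁴ = 1.158×10³⁰ W.

P ≈ 1.158×10³⁰ W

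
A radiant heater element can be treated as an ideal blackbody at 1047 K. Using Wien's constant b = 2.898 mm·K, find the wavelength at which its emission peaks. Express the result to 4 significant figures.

λ_max ≈ 2.768 μm

Wien's displacement law: λ_max = b/T = (2.898×10⁻³ m·K)/(1047 K) = 2.7679×10⁻⁶ m.
That is 2.768 μm, in the infrared range.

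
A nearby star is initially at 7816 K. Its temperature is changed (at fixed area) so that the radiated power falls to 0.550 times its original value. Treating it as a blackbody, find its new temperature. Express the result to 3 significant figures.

T₂ ≈ 6.73×10³ K

P ∝ T⁴, so T₂/T₁ = (P₂/P₁)^(1/4) = (0.550)^(1/4) = 0.861174.
T₂ = 7816 × 0.861174 = 6.73×10³ K.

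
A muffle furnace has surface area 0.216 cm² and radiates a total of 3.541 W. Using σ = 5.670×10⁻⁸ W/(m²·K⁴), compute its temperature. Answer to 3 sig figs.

T ≈ 1.30×10³ K

Area A = 0.216 cm² = 2.16×10⁻⁵ m².
P = σAT⁴ ⇒ T = (P/(σA))^(1/4) = (3.541/(5.670×10⁻⁸×2.16×10⁻⁵))^(1/4) = 1.30×10³ K.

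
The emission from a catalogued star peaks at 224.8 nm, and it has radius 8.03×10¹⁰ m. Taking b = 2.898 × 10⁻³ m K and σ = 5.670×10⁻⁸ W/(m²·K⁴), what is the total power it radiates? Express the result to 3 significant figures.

P ≈ 1.27×10³² W

Wien's law: T = b/λ_max = 2.898×10⁻³/2.248×10⁻⁷ = 12891.5 K.
Surface area A = 4πR² = 4π(8.03×10¹⁰ m)² = 8.10291×10²² m².
Then P = σAT⁴ = 5.670×10⁻⁸×8.10291×10²²×(12891.5)⁴ = 1.27×10³² W.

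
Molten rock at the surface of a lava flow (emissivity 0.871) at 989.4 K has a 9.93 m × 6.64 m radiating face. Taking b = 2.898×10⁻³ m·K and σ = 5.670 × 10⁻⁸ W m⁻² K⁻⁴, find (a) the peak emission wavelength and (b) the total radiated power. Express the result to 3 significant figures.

λ_max ≈ 2.93×10³ nm; P ≈ 3.12×10⁶ W

(a) λ_max = b/T = 2.898×10⁻³/989.4 = 2.929×10⁻⁶ m = 2.93×10³ nm.
Area A = 9.93 × 6.64 = 65.9352 m².
(b) P = εσAT⁴ = 0.871×5.670×10⁻⁸×65.9352×(989.4)⁴ = 3.12×10⁶ W.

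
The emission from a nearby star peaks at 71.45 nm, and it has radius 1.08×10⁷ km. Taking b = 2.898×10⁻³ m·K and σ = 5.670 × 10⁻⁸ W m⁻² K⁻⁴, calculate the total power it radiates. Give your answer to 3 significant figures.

Wien's law: T = b/λ_max = 2.898×10⁻³/7.145×10⁻⁸ = 40559.8 K.
Surface area A = 4πR² = 4π(1.08×10¹⁰ m)² = 1.46574×10²¹ m².
Then P = σAT⁴ = 5.670×10⁻⁸×1.46574×10²¹×(40559.8)⁴ = 2.25×10³² W.

P ≈ 2.25×10³² W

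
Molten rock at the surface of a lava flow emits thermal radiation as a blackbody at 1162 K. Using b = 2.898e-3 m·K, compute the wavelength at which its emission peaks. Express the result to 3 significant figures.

λ_max ≈ 2.49×10³ nm

Wien's displacement law: λ_max = b/T = (2.898×10⁻³ m·K)/(1162 K) = 2.494×10⁻⁶ m.
That is 2.49×10³ nm, in the infrared range.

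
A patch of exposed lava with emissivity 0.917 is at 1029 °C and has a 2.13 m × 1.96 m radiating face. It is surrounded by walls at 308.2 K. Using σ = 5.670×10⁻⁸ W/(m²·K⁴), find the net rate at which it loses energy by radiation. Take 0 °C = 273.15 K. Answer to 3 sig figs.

T = 1029 °C + 273.15 = 1302.15 K.
Area A = 2.13 × 1.96 = 4.1748 m².
Net radiated power P_net = εσA(T⁴ − T₀⁴) = 0.917×5.670×10⁻⁸×4.1748×(1302.15⁴ − 308.2⁴).
T⁴ − T₀⁴ = 2.87504×10¹² − 9.02258×10⁹ = 2.86602×10¹² K⁴, so P_net = 6.22×10⁵ W.

Net loss ≈ 6.22×10⁵ W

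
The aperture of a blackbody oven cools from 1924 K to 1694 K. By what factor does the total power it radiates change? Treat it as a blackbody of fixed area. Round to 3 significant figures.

P₂/P₁ ≈ 0.601

P ∝ T⁴, so P₂/P₁ = (T₂/T₁)⁴ = (1694/1924)⁴ = (0.880457)⁴ = 0.601.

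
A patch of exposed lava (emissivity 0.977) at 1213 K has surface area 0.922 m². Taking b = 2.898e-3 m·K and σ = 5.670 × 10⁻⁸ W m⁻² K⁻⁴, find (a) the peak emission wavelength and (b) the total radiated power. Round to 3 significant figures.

(a) λ_max = b/T = 2.898×10⁻³/1213 = 2.389×10⁻⁶ m = 2.39 μm.
Area A = 0.922 m².
(b) P = εσAT⁴ = 0.977×5.670×10⁻⁸×0.922×(1213)⁴ = 1.11×10⁵ W.

λ_max ≈ 2.39 μm; P ≈ 1.11×10⁵ W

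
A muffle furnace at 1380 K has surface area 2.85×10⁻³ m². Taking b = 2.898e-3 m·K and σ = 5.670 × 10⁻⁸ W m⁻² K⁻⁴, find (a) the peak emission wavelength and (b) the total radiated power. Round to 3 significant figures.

λ_max ≈ 2.10 μm; P ≈ 586 W

(a) λ_max = b/T = 2.898×10⁻³/1380 = 2.100×10⁻⁶ m = 2.10 μm.
Area A = 2.85×10⁻³ m².
(b) P = σAT⁴ = 5.670×10⁻⁸×2.85×10⁻³×(1380)⁴ = 586 W.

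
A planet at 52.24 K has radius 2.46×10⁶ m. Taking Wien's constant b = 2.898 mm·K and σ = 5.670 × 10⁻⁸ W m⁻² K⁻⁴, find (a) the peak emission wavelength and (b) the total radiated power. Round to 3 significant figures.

(a) λ_max = b/T = 2.898×10⁻³/52.24 = 5.547×10⁻⁵ m = 55.5 μm.
Surface area A = 4πR² = 4π(2.46×10⁶ m)² = 7.60466×10¹³ m².
(b) P = σAT⁴ = 5.670×10⁻⁸×7.60466×10¹³×(52.24)⁴ = 3.21×10¹³ W.

λ_max ≈ 55.5 μm; P ≈ 3.21×10¹³ W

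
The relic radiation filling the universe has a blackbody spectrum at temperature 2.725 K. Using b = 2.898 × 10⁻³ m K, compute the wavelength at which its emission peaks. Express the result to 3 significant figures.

Wien's displacement law: λ_max = b/T = (2.898×10⁻³ m·K)/(2.725 K) = 1.063×10⁻³ m.
That is 1.06×10⁻³ m, in the microwave range.

λ_max ≈ 1.06×10⁻³ m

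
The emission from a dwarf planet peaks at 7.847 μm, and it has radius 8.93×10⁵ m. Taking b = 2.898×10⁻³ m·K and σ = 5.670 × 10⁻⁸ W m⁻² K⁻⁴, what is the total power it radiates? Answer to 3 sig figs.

P ≈ 1.06×10¹⁶ W

Wien's law: T = b/λ_max = 2.898×10⁻³/7.847×10⁻⁶ = 369.313 K.
Surface area A = 4πR² = 4π(8.93×10⁵ m)² = 1.00210×10¹³ m².
Then P = σAT⁴ = 5.670×10⁻⁸×1.00210×10¹³×(369.313)⁴ = 1.06×10¹⁶ W.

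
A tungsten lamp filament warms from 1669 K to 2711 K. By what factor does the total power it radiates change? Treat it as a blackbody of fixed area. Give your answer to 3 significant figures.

P ∝ T⁴, so P₂/P₁ = (T₂/T₁)⁴ = (2711/1669)⁴ = (1.62433)⁴ = 6.96.

P₂/P₁ ≈ 6.96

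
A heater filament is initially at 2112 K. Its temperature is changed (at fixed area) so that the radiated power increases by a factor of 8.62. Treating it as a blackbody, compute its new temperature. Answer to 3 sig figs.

P ∝ T⁴, so T₂/T₁ = (P₂/P₁)^(1/4) = (8.62)^(1/4) = 1.71347.
T₂ = 2112 × 1.71347 = 3.62×10³ K.

T₂ ≈ 3.62×10³ K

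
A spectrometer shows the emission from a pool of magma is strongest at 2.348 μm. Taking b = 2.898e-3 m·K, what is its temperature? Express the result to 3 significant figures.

T ≈ 1.23×10³ K

Wien's law gives T = b/λ_max = (2.898×10⁻³ m·K)/(2.348×10⁻⁶ m) = 1.23×10³ K.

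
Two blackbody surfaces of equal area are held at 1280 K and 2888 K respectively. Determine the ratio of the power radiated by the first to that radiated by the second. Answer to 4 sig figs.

P₁/P₂ ≈ 0.03859

With equal areas, P₁/P₂ = (T₁/T₂)⁴ = (1280/2888)⁴ = 0.03859.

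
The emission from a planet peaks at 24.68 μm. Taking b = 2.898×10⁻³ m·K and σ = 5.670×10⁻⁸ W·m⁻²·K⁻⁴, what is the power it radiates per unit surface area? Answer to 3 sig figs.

Wien's law: T = b/λ_max = 2.898×10⁻³/2.468×10⁻⁵ = 117.423 K.
Then I = σT⁴ = 5.670×10⁻⁸×(117.423)⁴ = 10.8 W/m².

I ≈ 10.8 W/m²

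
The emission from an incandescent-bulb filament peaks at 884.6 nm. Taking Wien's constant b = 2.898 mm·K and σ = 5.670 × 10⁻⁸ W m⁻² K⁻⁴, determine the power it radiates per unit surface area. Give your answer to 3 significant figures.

I ≈ 6.53×10⁶ W/m²

Wien's law: T = b/λ_max = 2.898×10⁻³/8.846×10⁻⁷ = 3276.06 K.
Then I = σT⁴ = 5.670×10⁻⁸×(3276.06)⁴ = 6.53×10⁶ W/m².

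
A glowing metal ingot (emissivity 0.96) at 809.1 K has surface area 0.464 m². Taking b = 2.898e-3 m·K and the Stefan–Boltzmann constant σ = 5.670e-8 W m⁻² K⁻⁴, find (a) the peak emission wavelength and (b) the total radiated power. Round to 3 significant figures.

λ_max ≈ 3.58 μm; P ≈ 1.08×10⁴ W

(a) λ_max = b/T = 2.898×10⁻³/809.1 = 3.582×10⁻⁶ m = 3.58 μm.
Area A = 0.464 m².
(b) P = εσAT⁴ = 0.96×5.670×10⁻⁸×0.464×(809.1)⁴ = 1.08×10⁴ W.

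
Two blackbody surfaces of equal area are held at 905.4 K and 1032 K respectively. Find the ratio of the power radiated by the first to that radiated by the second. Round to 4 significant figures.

P₁/P₂ ≈ 0.5924

With equal areas, P₁/P₂ = (T₁/T₂)⁴ = (905.4/1032)⁴ = 0.5924.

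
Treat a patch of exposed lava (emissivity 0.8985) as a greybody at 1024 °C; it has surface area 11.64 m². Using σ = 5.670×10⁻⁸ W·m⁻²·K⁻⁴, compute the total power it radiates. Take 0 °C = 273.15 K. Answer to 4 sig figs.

P ≈ 1.679×10⁶ W

T = 1024 °C + 273.15 = 1297.15 K.
Area A = 11.64 m².
P = εσAT⁴ = 0.8985 × 5.670×10⁻⁸ × 11.64 × (1297.15)⁴ = 1.679×10⁶ W.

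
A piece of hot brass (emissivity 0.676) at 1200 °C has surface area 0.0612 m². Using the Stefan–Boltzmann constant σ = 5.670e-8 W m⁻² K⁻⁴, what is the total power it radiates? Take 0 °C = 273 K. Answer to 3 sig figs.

T = 1200 °C + 273 = 1473 K.
Area A = 0.0612 m².
P = εσAT⁴ = 0.676 × 5.670×10⁻⁸ × 0.0612 × (1473)⁴ = 1.10×10⁴ W.

P ≈ 1.10×10⁴ W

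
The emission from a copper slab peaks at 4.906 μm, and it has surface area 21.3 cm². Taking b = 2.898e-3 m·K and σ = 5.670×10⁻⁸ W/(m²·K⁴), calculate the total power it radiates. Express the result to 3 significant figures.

P ≈ 14.7 W

Wien's law: T = b/λ_max = 2.898×10⁻³/4.906×10⁻⁶ = 590.705 K.
Area A = 21.3 cm² = 2.13×10⁻³ m².
Then P = σAT⁴ = 5.670×10⁻⁸×2.13×10⁻³×(590.705)⁴ = 14.7 W.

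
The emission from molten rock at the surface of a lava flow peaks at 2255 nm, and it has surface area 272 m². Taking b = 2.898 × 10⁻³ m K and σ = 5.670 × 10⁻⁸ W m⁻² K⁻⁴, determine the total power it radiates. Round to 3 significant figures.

P ≈ 4.21×10⁷ W

Wien's law: T = b/λ_max = 2.898×10⁻³/2.255×10⁻⁶ = 1285.14 K.
Area A = 272 m².
Then P = σAT⁴ = 5.670×10⁻⁸×272×(1285.14)⁴ = 4.21×10⁷ W.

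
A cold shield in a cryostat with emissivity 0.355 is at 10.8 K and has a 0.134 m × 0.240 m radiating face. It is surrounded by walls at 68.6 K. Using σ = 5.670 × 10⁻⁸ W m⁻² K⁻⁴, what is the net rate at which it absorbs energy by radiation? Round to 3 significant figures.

Area A = 0.134 × 0.240 = 0.03216 m².
Net radiated power P_net = εσA(T⁴ − T₀⁴) = 0.355×5.670×10⁻⁸×0.03216×(10.8⁴ − 68.6⁴).
T⁴ − T₀⁴ = 13604.9 − 2.21461×10⁷ = -2.21325×10⁷ K⁴, so P_net = -0.0143 W — negative, meaning a net gain of 0.0143 W.

Net gain ≈ 0.0143 W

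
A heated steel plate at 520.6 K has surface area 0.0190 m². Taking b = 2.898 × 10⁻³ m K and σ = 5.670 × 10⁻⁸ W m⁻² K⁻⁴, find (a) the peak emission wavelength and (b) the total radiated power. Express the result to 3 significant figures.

λ_max ≈ 5.57 μm; P ≈ 79.1 W

(a) λ_max = b/T = 2.898×10⁻³/520.6 = 5.567×10⁻⁶ m = 5.57 μm.
Area A = 0.0190 m².
(b) P = σAT⁴ = 5.670×10⁻⁸×0.0190×(520.6)⁴ = 79.1 W.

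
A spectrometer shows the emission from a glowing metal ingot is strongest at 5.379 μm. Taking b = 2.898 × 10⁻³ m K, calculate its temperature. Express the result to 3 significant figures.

T ≈ 539 K

Wien's law gives T = b/λ_max = (2.898×10⁻³ m·K)/(5.379×10⁻⁶ m) = 539 K.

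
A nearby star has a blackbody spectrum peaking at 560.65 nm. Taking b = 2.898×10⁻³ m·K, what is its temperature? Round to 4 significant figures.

T ≈ 5169 K

Wien's law gives T = b/λ_max = (2.898×10⁻³ m·K)/(5.6065×10⁻⁷ m) = 5169 K.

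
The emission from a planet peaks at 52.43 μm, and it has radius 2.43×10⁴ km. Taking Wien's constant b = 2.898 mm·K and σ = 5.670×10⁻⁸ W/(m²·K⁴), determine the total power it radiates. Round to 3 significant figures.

P ≈ 3.93×10¹⁵ W

Wien's law: T = b/λ_max = 2.898×10⁻³/5.243×10⁻⁵ = 55.2737 K.
Surface area A = 4πR² = 4π(2.43×10⁷ m)² = 7.42032×10¹⁵ m².
Then P = σAT⁴ = 5.670×10⁻⁸×7.42032×10¹⁵×(55.2737)⁴ = 3.93×10¹⁵ W.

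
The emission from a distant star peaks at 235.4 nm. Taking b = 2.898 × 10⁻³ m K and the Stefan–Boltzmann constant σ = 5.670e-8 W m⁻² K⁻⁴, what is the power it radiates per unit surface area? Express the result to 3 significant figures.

I ≈ 1.30×10⁹ W/m²

Wien's law: T = b/λ_max = 2.898×10⁻³/2.354×10⁻⁷ = 12311.0 K.
Then I = σT⁴ = 5.670×10⁻⁸×(12311.0)⁴ = 1.30×10⁹ W/m².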